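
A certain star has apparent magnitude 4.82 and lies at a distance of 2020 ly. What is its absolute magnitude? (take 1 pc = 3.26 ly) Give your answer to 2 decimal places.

M ≈ -4.14

d = 2020 ly / 3.26 = 619.6 pc
5 log₁₀(d/10 pc) = 5 log₁₀(619.6) − 5 = 8.961
M = m − 5 log₁₀(d/10) = 4.82 − 8.961 = -4.141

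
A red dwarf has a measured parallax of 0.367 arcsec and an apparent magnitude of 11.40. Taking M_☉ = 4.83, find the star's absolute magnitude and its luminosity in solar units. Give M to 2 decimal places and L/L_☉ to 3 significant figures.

M ≈ 14.22; L/L_☉ ≈ 1.75×10^-4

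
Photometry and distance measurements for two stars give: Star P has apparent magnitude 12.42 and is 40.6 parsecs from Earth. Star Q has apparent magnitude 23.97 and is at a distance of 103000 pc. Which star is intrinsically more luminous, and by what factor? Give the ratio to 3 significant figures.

Star P: M = m − 5 log₁₀ d + 5 = 12.42 − 5·1.6085 + 5 = 9.377
Star Q: M = m − 5 log₁₀ d + 5 = 23.97 − 5·5.0128 + 5 = 3.906
ΔM = M_P − M_Q = 9.377 − (3.906) = 5.472; smaller M is more luminous → Star Q.
L ratio = 10^(0.4 |ΔM|) = 10^2.189 = 154.4

Star Q is more luminous, by a factor of 154.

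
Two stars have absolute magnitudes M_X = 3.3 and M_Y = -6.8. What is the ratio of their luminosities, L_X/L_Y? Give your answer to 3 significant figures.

ΔM = M_X − M_Y = 10.1
L_X/L_Y = 10^(−0.4 ΔM) = 10^-4.040 = 9.120×10^-5

L_X/L_Y ≈ 9.12×10^-5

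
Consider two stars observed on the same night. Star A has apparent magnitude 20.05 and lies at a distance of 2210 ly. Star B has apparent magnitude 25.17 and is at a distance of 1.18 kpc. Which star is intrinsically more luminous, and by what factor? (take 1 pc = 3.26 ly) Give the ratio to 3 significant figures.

Star A: d = 2210 ly / 3.26 = 677.9 pc
Star A: M = m − 5 log₁₀ d + 5 = 20.05 − 5·2.8312 + 5 = 10.894
Star B: d = 1.18 kpc = 1180 pc
Star B: M = m − 5 log₁₀ d + 5 = 25.17 − 5·3.0719 + 5 = 14.811
ΔM = M_A − M_B = 10.894 − (14.811) = -3.916; smaller M is more luminous → Star A.
L ratio = 10^(0.4 |ΔM|) = 10^1.567 = 36.86

Star A is more luminous, by a factor of 36.9.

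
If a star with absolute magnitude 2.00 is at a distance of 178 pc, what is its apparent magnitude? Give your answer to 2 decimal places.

m = M + 5 log₁₀ d − 5 = 2.00 + 5·2.2504 − 5 = 8.252

m ≈ 8.25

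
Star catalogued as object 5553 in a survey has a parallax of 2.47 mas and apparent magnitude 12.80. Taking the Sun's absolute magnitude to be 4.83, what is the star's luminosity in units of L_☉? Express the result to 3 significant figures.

d = 1/p = 1000/2.47 mas = 404.9 pc
M = m − 5 log₁₀ d + 5 = 12.80 − 5·2.6073 + 5 = 4.763
M − M_☉ = 4.763 − 4.83 = -0.067
L/L_☉ = 10^(−0.4 × -0.067) = 1.063

L/L_☉ ≈ 1.06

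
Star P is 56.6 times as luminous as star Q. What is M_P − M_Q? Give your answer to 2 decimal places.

Pogson: ΔM = −2.5 log₁₀(ratio) = −2.5 log₁₀(56.6) = −2.5 × 1.7528 = -4.382
Star P is brighter, so it has the smaller magnitude: the difference is negative.

M_P − M_Q ≈ -4.38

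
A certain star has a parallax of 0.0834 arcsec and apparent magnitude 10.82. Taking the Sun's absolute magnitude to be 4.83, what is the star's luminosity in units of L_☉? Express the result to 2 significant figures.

L/L_☉ ≈ 5.8×10^-3

d = 1/p = 1/0.0834″ = 11.99 pc
M = m − 5 log₁₀ d + 5 = 10.82 − 5·1.0788 + 5 = 10.426
M − M_☉ = 10.426 − 4.83 = 5.596
L/L_☉ = 10^(−0.4 × 5.596) = 5.777×10^-3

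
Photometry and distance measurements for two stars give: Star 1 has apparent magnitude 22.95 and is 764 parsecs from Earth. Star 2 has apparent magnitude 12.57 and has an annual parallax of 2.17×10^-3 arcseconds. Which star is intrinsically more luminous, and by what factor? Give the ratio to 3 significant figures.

Star 1: M = m − 5 log₁₀ d + 5 = 22.95 − 5·2.8831 + 5 = 13.535
Star 2: d = 1/p = 1/2.17×10^-3″ = 460.8 pc
Star 2: M = m − 5 log₁₀ d + 5 = 12.57 − 5·2.6635 + 5 = 4.252
ΔM = M_1 − M_2 = 13.535 − (4.252) = 9.282; smaller M is more luminous → Star 2.
L ratio = 10^(0.4 |ΔM|) = 10^3.713 = 5163

Star 2 is more luminous, by a factor of 5160.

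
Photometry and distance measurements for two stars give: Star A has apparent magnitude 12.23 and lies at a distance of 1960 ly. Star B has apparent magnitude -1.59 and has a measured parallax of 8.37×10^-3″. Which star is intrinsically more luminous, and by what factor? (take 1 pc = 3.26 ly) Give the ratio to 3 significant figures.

Star A: d = 1960 ly / 3.26 = 601.2 pc
Star A: M = m − 5 log₁₀ d + 5 = 12.23 − 5·2.7790 + 5 = 3.335
Star B: d = 1/p = 1/8.37×10^-3″ = 119.5 pc
Star B: M = m − 5 log₁₀ d + 5 = -1.59 − 5·2.0773 + 5 = -6.976
ΔM = M_A − M_B = 3.335 − (-6.976) = 10.311; smaller M is more luminous → Star B.
L ratio = 10^(0.4 |ΔM|) = 10^4.124 = 13320

Star B is more luminous, by a factor of 13300.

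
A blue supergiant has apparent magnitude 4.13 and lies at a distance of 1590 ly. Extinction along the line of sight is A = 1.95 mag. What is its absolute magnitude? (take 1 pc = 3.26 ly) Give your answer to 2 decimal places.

d = 1590 ly / 3.26 = 487.7 pc
5 log₁₀(d/10 pc) = 5 log₁₀(487.7) − 5 = 8.441
M = m − 5 log₁₀(d/10) − A = 4.13 − 8.441 − 1.95 = -6.261

M ≈ -6.26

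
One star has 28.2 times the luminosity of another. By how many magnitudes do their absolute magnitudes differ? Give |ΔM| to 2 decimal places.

|ΔM| ≈ 3.63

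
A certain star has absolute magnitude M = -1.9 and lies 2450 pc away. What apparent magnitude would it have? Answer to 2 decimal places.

m ≈ 10.05

m = M + 5 log₁₀ d − 5 = -1.9 + 5·3.3892 − 5 = 10.046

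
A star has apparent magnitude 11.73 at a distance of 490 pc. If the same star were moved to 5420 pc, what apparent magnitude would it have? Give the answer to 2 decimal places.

m ≈ 16.95

Flux ∝ 1/d², so Δm = 5 log₁₀(d₂/d₁) = 5 log₁₀(5420/490) = 5.219
m₂ = m₁ + Δm = 11.73 + (5.219) = 16.949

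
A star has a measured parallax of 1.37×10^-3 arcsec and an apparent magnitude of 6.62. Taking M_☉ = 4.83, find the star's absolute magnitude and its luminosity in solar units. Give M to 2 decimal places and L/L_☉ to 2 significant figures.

M ≈ -2.70; L/L_☉ ≈ 1000

d = 1/p = 1/1.37×10^-3″ = 729.9 pc
M = m − 5 log₁₀ d + 5 = 6.62 − 5·2.8633 + 5 = -2.696
M − M_☉ = -2.696 − 4.83 = -7.526
L/L_☉ = 10^(−0.4 × -7.526) = 1025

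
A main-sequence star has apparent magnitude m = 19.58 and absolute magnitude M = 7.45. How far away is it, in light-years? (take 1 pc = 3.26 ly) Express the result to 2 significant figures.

d ≈ 8700 ly

μ = m − M = 12.130
m − M = 5 log₁₀ d − 5
log₁₀ d = (m − M)/5 + 1 = 3.4260
d = 10^3.4260 = 2667 pc
= 8694 ly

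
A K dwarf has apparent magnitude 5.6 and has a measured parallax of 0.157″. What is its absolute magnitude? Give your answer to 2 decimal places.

d = 1/p = 1/0.157″ = 6.369 pc
5 log₁₀(d/10 pc) = 5 log₁₀(6.369) − 5 = -0.979
M = m − 5 log₁₀(d/10) = 5.6 + 0.979 = 6.579

M ≈ 6.58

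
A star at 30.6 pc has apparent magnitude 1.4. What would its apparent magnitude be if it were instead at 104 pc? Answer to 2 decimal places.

m ≈ 4.06

Flux ∝ 1/d², so Δm = 5 log₁₀(d₂/d₁) = 5 log₁₀(104/30.6) = 2.657
m₂ = m₁ + Δm = 1.4 + (2.657) = 4.057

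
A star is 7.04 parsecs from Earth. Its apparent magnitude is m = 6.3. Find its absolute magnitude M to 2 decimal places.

5 log₁₀(d/10 pc) = 5 log₁₀(7.040) − 5 = -0.762
M = m − 5 log₁₀(d/10) = 6.3 + 0.762 = 7.062

M ≈ 7.06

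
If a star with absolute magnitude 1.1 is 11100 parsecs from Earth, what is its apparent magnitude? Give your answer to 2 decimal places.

m = M + 5 log₁₀ d − 5 = 1.1 + 5·4.0453 − 5 = 16.327

m ≈ 16.33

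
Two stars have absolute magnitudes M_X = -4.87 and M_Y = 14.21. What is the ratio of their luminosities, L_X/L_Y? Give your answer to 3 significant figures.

L_X/L_Y ≈ 4.29×10^7

ΔM = M_X − M_Y = -19.08
L_X/L_Y = 10^(−0.4 ΔM) = 10^7.632 = 4.285×10^7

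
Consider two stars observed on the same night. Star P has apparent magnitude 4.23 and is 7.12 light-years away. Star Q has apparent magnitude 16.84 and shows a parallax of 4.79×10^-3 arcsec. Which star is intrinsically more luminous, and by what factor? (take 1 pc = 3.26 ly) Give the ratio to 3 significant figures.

Star P is more luminous, by a factor of 12.1.

Star P: d = 7.12 ly / 3.26 = 2.184 pc
Star P: M = m − 5 log₁₀ d + 5 = 4.23 − 5·0.3393 + 5 = 7.534
Star Q: d = 1/p = 1/4.79×10^-3″ = 208.8 pc
Star Q: M = m − 5 log₁₀ d + 5 = 16.84 − 5·2.3197 + 5 = 10.242
ΔM = M_P − M_Q = 7.534 − (10.242) = -2.708; smaller M is more luminous → Star P.
L ratio = 10^(0.4 |ΔM|) = 10^1.083 = 12.11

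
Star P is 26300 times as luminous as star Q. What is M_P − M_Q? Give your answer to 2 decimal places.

M_P − M_Q ≈ -11.05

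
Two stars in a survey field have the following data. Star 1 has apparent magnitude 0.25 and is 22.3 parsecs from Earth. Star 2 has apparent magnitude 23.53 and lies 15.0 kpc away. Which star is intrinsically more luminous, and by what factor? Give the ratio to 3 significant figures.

Star 1: M = m − 5 log₁₀ d + 5 = 0.25 − 5·1.3483 + 5 = -1.492
Star 2: d = 15.0 kpc = 15000 pc
Star 2: M = m − 5 log₁₀ d + 5 = 23.53 − 5·4.1761 + 5 = 7.650
ΔM = M_1 − M_2 = -1.492 − (7.650) = -9.141; smaller M is more luminous → Star 1.
L ratio = 10^(0.4 |ΔM|) = 10^3.656 = 4533

Star 1 is more luminous, by a factor of 4530.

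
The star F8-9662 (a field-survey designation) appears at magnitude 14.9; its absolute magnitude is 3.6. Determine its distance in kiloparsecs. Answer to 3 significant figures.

d ≈ 1.82 kpc

μ = m − M = 11.300
m − M = 5 log₁₀ d − 5
log₁₀ d = (m − M)/5 + 1 = 3.2600
d = 10^3.2600 = 1820 pc
= 1.820 kpc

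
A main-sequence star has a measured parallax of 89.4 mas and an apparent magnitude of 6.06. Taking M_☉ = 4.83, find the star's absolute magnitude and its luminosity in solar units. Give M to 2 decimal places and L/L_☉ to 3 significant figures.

M ≈ 5.82; L/L_☉ ≈ 0.403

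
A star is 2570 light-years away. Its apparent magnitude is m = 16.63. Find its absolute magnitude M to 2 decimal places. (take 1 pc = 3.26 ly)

M ≈ 7.15

d = 2570 ly / 3.26 = 788.3 pc
5 log₁₀(d/10 pc) = 5 log₁₀(788.3) − 5 = 9.484
M = m − 5 log₁₀(d/10) = 16.63 − 9.484 = 7.146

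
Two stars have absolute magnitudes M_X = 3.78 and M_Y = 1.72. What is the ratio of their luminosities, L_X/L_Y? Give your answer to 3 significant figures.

L_X/L_Y ≈ 0.150

ΔM = M_X − M_Y = 2.06
L_X/L_Y = 10^(−0.4 ΔM) = 10^-0.824 = 0.1500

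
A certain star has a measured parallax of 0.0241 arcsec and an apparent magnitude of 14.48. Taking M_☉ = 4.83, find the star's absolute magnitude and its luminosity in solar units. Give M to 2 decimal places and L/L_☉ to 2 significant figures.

d = 1/p = 1/0.0241″ = 41.49 pc
M = m − 5 log₁₀ d + 5 = 14.48 − 5·1.6180 + 5 = 11.390
M − M_☉ = 11.390 − 4.83 = 6.560
L/L_☉ = 10^(−0.4 × 6.560) = 2.377×10^-3

M ≈ 11.39; L/L_☉ ≈ 2.4×10^-3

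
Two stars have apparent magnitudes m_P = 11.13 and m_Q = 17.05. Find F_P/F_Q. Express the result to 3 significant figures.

F_P/F_Q ≈ 233

Δm = 11.13 − (17.05) = -5.92
Flux ratio = 10^(−0.4 Δm) = 10^(−0.4 × -5.92) = 10^2.368 = 233.3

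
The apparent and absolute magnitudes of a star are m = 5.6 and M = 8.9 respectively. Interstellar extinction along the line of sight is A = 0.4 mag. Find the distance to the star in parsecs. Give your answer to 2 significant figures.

d ≈ 1.8 pc

m − M = 5 log₁₀(d/10 pc) + A  ⇒  5.6 − (8.9) − 0.4 = 5 log₁₀(d/10)
-3.700 = 5 log₁₀(d/10)
log₁₀ d = (m − M − A)/5 + 1 = 0.2600
d = 10^0.2600 = 1.820 pc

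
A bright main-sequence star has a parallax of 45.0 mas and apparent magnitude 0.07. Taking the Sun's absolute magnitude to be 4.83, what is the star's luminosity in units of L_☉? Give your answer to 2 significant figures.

d = 1/p = 1000/45.0 mas = 22.22 pc
M = m − 5 log₁₀ d + 5 = 0.07 − 5·1.3468 + 5 = -1.664
M − M_☉ = -1.664 − 4.83 = -6.494
L/L_☉ = 10^(−0.4 × -6.494) = 395.9

L/L_☉ ≈ 400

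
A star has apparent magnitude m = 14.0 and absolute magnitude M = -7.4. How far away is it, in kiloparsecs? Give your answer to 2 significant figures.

Distance modulus: m − M = 14.0 − (-7.4) = 21.400
m − M = 5 log₁₀ d − 5
log₁₀ d = (m − M)/5 + 1 = 5.2800
d = 10^5.2800 = 190500 pc
= 190.5 kpc

d ≈ 190 kpc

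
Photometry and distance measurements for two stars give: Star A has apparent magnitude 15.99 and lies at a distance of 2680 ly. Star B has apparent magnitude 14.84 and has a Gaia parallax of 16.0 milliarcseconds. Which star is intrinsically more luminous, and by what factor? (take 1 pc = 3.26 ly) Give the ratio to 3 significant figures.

Star A: d = 2680 ly / 3.26 = 822.1 pc
Star A: M = m − 5 log₁₀ d + 5 = 15.99 − 5·2.9149 + 5 = 6.415
Star B: p = 16.0 mas = 0.0160″ → d = 1/p = 62.50 pc
Star B: M = m − 5 log₁₀ d + 5 = 14.84 − 5·1.7959 + 5 = 10.861
ΔM = M_A − M_B = 6.415 − (10.861) = -4.445; smaller M is more luminous → Star A.
L ratio = 10^(0.4 |ΔM|) = 10^1.778 = 59.99

Star A is more luminous, by a factor of 60.0.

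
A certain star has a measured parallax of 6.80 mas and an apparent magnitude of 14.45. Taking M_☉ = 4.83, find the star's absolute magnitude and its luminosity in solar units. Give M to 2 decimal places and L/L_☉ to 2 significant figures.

M ≈ 8.61; L/L_☉ ≈ 0.031

d = 1/p = 1000/6.80 mas = 147.1 pc
M = m − 5 log₁₀ d + 5 = 14.45 − 5·2.1675 + 5 = 8.613
M − M_☉ = 8.613 − 4.83 = 3.783
L/L_☉ = 10^(−0.4 × 3.783) = 0.03069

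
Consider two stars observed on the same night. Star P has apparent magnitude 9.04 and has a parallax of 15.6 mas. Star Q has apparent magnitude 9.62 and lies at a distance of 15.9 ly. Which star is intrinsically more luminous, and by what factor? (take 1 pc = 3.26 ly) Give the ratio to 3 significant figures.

Star P: p = 15.6 mas = 0.0156″ → d = 1/p = 64.10 pc
Star P: M = m − 5 log₁₀ d + 5 = 9.04 − 5·1.8069 + 5 = 5.006
Star Q: d = 15.9 ly / 3.26 = 4.877 pc
Star Q: M = m − 5 log₁₀ d + 5 = 9.62 − 5·0.6882 + 5 = 11.179
ΔM = M_P − M_Q = 5.006 − (11.179) = -6.173; smaller M is more luminous → Star P.
L ratio = 10^(0.4 |ΔM|) = 10^2.469 = 294.7

Star P is more luminous, by a factor of 295.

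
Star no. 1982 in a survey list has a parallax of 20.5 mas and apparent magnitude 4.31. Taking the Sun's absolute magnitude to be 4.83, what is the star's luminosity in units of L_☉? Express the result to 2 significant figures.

L/L_☉ ≈ 38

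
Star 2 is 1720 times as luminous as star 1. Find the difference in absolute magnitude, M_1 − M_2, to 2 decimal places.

M_1 − M_2 ≈ 8.09

Pogson: ΔM = −2.5 log₁₀(ratio) = −2.5 log₁₀(1720) = −2.5 × 3.2355 = -8.089
Star 2 is brighter so has the smaller magnitude: M_1 − M_2 is positive.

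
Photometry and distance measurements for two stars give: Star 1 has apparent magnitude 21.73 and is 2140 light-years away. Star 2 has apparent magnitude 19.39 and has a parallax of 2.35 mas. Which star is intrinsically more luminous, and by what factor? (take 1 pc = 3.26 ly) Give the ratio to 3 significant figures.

Star 1: d = 2140 ly / 3.26 = 656.4 pc
Star 1: M = m − 5 log₁₀ d + 5 = 21.73 − 5·2.8172 + 5 = 12.644
Star 2: p = 2.35 mas = 2.35×10^-3″ → d = 1/p = 425.5 pc
Star 2: M = m − 5 log₁₀ d + 5 = 19.39 − 5·2.6289 + 5 = 11.245
ΔM = M_1 − M_2 = 12.644 − (11.245) = 1.399; smaller M is more luminous → Star 2.
L ratio = 10^(0.4 |ΔM|) = 10^0.559 = 3.626

Star 2 is more luminous, by a factor of 3.63.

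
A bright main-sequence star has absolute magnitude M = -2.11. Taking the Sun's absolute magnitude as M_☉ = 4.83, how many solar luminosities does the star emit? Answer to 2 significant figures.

L/L_☉ ≈ 600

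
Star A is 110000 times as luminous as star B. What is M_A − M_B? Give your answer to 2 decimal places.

M_A − M_B ≈ -12.60

Pogson: ΔM = −2.5 log₁₀(ratio) = −2.5 log₁₀(110000) = −2.5 × 5.0414 = -12.603
Star A is brighter, so it has the smaller magnitude: the difference is negative.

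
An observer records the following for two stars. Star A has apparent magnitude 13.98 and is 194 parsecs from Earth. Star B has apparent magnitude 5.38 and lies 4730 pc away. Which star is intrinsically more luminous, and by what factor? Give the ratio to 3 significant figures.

Star B is more luminous, by a factor of 1.64×10^6.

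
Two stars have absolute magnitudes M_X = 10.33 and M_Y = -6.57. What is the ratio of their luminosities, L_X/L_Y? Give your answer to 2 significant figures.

L_X/L_Y ≈ 1.7×10^-7

ΔM = M_X − M_Y = 16.90
L_X/L_Y = 10^(−0.4 ΔM) = 10^-6.760 = 1.738×10^-7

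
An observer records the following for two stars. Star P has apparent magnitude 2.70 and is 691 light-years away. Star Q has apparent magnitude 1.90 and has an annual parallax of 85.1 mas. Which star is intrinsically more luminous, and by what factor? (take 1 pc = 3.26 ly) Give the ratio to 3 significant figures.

Star P is more luminous, by a factor of 156.

Star P: d = 691 ly / 3.26 = 212.0 pc
Star P: M = m − 5 log₁₀ d + 5 = 2.70 − 5·2.3263 + 5 = -3.931
Star Q: p = 85.1 mas = 0.0851″ → d = 1/p = 11.75 pc
Star Q: M = m − 5 log₁₀ d + 5 = 1.90 − 5·1.0701 + 5 = 1.550
ΔM = M_P − M_Q = -3.931 − (1.550) = -5.481; smaller M is more luminous → Star P.
L ratio = 10^(0.4 |ΔM|) = 10^2.192 = 155.7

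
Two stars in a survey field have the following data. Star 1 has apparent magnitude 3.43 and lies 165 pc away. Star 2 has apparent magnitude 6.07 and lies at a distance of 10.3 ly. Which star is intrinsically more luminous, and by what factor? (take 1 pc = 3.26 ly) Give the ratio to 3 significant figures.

Star 1 is more luminous, by a factor of 31000.

Star 1: M = m − 5 log₁₀ d + 5 = 3.43 − 5·2.2175 + 5 = -2.657
Star 2: d = 10.3 ly / 3.26 = 3.160 pc
Star 2: M = m − 5 log₁₀ d + 5 = 6.07 − 5·0.4996 + 5 = 8.572
ΔM = M_1 − M_2 = -2.657 − (8.572) = -11.229; smaller M is more luminous → Star 1.
L ratio = 10^(0.4 |ΔM|) = 10^4.492 = 31030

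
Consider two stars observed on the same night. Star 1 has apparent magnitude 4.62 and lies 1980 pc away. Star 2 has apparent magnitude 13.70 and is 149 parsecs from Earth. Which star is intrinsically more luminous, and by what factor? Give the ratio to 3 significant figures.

Star 1 is more luminous, by a factor of 757000.

Star 1: M = m − 5 log₁₀ d + 5 = 4.62 − 5·3.2967 + 5 = -6.863
Star 2: M = m − 5 log₁₀ d + 5 = 13.70 − 5·2.1732 + 5 = 7.834
ΔM = M_1 − M_2 = -6.863 − (7.834) = -14.697; smaller M is more luminous → Star 1.
L ratio = 10^(0.4 |ΔM|) = 10^5.879 = 756800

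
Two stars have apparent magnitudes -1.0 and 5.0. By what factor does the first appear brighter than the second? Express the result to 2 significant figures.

Magnitude difference = -6.0
Flux ratio = 10^(−0.4 Δm) = 10^(−0.4 × -6.0) = 10^2.400 = 251.2

250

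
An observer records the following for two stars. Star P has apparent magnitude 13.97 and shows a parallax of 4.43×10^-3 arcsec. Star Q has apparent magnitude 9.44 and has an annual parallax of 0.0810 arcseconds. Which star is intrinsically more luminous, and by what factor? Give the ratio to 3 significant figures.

Star P: d = 1/p = 1/4.43×10^-3″ = 225.7 pc
Star P: M = m − 5 log₁₀ d + 5 = 13.97 − 5·2.3536 + 5 = 7.202
Star Q: d = 1/p = 1/0.0810″ = 12.35 pc
Star Q: M = m − 5 log₁₀ d + 5 = 9.44 − 5·1.0915 + 5 = 8.982
ΔM = M_P − M_Q = 7.202 − (8.982) = -1.780; smaller M is more luminous → Star P.
L ratio = 10^(0.4 |ΔM|) = 10^0.712 = 5.154

Star P is more luminous, by a factor of 5.15.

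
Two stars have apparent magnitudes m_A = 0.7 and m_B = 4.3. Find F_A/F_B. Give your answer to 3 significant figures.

F_A/F_B ≈ 27.5

Magnitude difference = -3.6
Flux ratio = 10^(−0.4 Δm) = 10^(−0.4 × -3.6) = 10^1.440 = 27.54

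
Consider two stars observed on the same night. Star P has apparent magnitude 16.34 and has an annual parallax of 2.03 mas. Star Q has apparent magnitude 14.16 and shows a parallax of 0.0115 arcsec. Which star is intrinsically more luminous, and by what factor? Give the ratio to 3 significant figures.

Star P is more luminous, by a factor of 4.31.

Star P: p = 2.03 mas = 2.03×10^-3″ → d = 1/p = 492.6 pc
Star P: M = m − 5 log₁₀ d + 5 = 16.34 − 5·2.6925 + 5 = 7.877
Star Q: d = 1/p = 1/0.0115″ = 86.96 pc
Star Q: M = m − 5 log₁₀ d + 5 = 14.16 − 5·1.9393 + 5 = 9.463
ΔM = M_P − M_Q = 7.877 − (9.463) = -1.586; smaller M is more luminous → Star P.
L ratio = 10^(0.4 |ΔM|) = 10^0.634 = 4.309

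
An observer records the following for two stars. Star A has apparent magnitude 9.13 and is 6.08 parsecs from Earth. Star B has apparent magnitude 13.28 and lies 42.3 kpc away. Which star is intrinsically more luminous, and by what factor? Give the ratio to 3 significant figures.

Star A: M = m − 5 log₁₀ d + 5 = 9.13 − 5·0.7839 + 5 = 10.210
Star B: d = 42.3 kpc = 42300 pc
Star B: M = m − 5 log₁₀ d + 5 = 13.28 − 5·4.6263 + 5 = -4.852
ΔM = M_A − M_B = 10.210 − (-4.852) = 15.062; smaller M is more luminous → Star B.
L ratio = 10^(0.4 |ΔM|) = 10^6.025 = 1.059×10^6

Star B is more luminous, by a factor of 1.06×10^6.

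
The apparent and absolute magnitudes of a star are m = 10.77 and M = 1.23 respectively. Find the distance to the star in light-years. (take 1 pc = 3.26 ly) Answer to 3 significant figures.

d ≈ 2640 ly

Distance modulus: m − M = 10.77 − (1.23) = 9.540
m − M = 5 log₁₀ d − 5
log₁₀ d = (m − M)/5 + 1 = 2.9080
d = 10^2.9080 = 809.1 pc
= 2638 ly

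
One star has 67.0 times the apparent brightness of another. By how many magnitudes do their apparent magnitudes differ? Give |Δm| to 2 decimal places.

Pogson: Δm = −2.5 log₁₀(ratio) = −2.5 log₁₀(67.0) = −2.5 × 1.8261 = -4.565

|Δm| ≈ 4.57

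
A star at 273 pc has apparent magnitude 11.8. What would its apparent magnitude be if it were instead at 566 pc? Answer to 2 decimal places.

Flux ∝ 1/d², so Δm = 5 log₁₀(d₂/d₁) = 5 log₁₀(566/273) = 1.583
m₂ = m₁ + Δm = 11.8 + (1.583) = 13.383

m ≈ 13.38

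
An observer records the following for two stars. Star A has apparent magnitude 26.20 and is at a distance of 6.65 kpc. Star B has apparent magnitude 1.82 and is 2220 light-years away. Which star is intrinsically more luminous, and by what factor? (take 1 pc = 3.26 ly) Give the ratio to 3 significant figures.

Star A: d = 6.65 kpc = 6650 pc
Star A: M = m − 5 log₁₀ d + 5 = 26.20 − 5·3.8228 + 5 = 12.086
Star B: d = 2220 ly / 3.26 = 681.0 pc
Star B: M = m − 5 log₁₀ d + 5 = 1.82 − 5·2.8331 + 5 = -7.346
ΔM = M_A − M_B = 12.086 − (-7.346) = 19.432; smaller M is more luminous → Star B.
L ratio = 10^(0.4 |ΔM|) = 10^7.773 = 5.924×10^7

Star B is more luminous, by a factor of 5.92×10^7.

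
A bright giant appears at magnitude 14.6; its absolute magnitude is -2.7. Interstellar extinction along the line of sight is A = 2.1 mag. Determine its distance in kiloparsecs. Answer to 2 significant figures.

m − M = 5 log₁₀(d/10 pc) + A  ⇒  14.6 − (-2.7) − 2.1 = 5 log₁₀(d/10)
15.200 = 5 log₁₀(d/10)
log₁₀ d = (m − M − A)/5 + 1 = 4.0400
d = 10^4.0400 = 10960 pc
= 10.96 kpc

d ≈ 11 kpc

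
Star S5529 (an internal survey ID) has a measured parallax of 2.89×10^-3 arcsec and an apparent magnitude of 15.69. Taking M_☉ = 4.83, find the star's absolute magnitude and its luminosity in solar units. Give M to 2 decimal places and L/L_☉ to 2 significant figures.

d = 1/p = 1/2.89×10^-3″ = 346.0 pc
M = m − 5 log₁₀ d + 5 = 15.69 − 5·2.5391 + 5 = 7.994
M − M_☉ = 7.994 − 4.83 = 3.164
L/L_☉ = 10^(−0.4 × 3.164) = 0.05423

M ≈ 7.99; L/L_☉ ≈ 0.054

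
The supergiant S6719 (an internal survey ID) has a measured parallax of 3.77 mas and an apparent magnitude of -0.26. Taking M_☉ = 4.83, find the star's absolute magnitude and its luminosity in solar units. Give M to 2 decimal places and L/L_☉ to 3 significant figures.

d = 1/p = 1000/3.77 mas = 265.3 pc
M = m − 5 log₁₀ d + 5 = -0.26 − 5·2.4237 + 5 = -7.378
M − M_☉ = -7.378 − 4.83 = -12.208
L/L_☉ = 10^(−0.4 × -12.208) = 76440

M ≈ -7.38; L/L_☉ ≈ 76400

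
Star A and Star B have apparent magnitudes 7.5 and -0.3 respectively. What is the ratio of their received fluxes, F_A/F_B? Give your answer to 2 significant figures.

F_A/F_B ≈ 7.6×10^-4

Δm = 7.5 − (-0.3) = 7.8
Flux ratio = 10^(−0.4 Δm) = 10^(−0.4 × 7.8) = 10^-3.120 = 7.586×10^-4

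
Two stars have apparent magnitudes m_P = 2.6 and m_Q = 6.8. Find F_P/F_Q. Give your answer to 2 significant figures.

F_P/F_Q ≈ 48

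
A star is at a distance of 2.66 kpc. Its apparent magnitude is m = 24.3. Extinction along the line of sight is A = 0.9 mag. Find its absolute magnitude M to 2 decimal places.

M ≈ 11.28

d = 2.66 kpc = 2660 pc
5 log₁₀(d/10 pc) = 5 log₁₀(2660) − 5 = 12.124
M = m − 5 log₁₀(d/10) − A = 24.3 − 12.124 − 0.9 = 11.276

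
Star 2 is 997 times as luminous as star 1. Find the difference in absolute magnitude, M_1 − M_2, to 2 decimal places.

M_1 − M_2 ≈ 7.50

Pogson: ΔM = −2.5 log₁₀(ratio) = −2.5 log₁₀(997) = −2.5 × 2.9987 = -7.497
Star 2 is brighter so has the smaller magnitude: M_1 − M_2 is positive.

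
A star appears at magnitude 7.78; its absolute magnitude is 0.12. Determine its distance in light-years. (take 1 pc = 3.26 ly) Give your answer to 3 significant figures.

d ≈ 1110 ly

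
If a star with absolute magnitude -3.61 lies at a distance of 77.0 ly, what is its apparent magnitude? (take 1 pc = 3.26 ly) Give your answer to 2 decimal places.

d = 77.0 ly / 3.26 = 23.62 pc
m = M + 5 log₁₀ d − 5 = -3.61 + 5·1.3733 − 5 = -1.744

m ≈ -1.74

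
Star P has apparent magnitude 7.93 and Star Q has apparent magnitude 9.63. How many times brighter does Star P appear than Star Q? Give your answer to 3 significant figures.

4.79

Magnitude difference = -1.70
Flux ratio = 10^(−0.4 Δm) = 10^(−0.4 × -1.70) = 10^0.680 = 4.786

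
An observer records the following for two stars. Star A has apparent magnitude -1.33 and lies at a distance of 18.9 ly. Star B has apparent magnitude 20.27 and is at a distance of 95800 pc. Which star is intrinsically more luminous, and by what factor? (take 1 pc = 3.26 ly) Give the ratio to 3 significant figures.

Star A is more luminous, by a factor of 1.60.

Star A: d = 18.9 ly / 3.26 = 5.798 pc
Star A: M = m − 5 log₁₀ d + 5 = -1.33 − 5·0.7632 + 5 = -0.146
Star B: M = m − 5 log₁₀ d + 5 = 20.27 − 5·4.9814 + 5 = 0.363
ΔM = M_A − M_B = -0.146 − (0.363) = -0.509; smaller M is more luminous → Star A.
L ratio = 10^(0.4 |ΔM|) = 10^0.204 = 1.599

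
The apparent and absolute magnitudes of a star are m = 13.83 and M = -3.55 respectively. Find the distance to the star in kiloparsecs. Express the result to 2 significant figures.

Distance modulus: m − M = 13.83 − (-3.55) = 17.380
m − M = 5 log₁₀ d − 5
log₁₀ d = (m − M)/5 + 1 = 4.4760
d = 10^4.4760 = 29920 pc
= 29.92 kpc

d ≈ 30 kpc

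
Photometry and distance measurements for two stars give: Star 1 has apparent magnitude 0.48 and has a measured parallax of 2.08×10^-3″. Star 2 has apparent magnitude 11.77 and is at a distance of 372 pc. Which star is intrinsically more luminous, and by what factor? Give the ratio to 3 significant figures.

Star 1: d = 1/p = 1/2.08×10^-3″ = 480.8 pc
Star 1: M = m − 5 log₁₀ d + 5 = 0.48 − 5·2.6819 + 5 = -7.930
Star 2: M = m − 5 log₁₀ d + 5 = 11.77 − 5·2.5705 + 5 = 3.917
ΔM = M_1 − M_2 = -7.930 − (3.917) = -11.847; smaller M is more luminous → Star 1.
L ratio = 10^(0.4 |ΔM|) = 10^4.739 = 54800

Star 1 is more luminous, by a factor of 54800.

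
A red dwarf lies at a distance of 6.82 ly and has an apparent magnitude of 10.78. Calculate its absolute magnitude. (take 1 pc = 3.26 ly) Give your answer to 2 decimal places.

M ≈ 14.18

d = 6.82 ly / 3.26 = 2.092 pc
5 log₁₀(d/10 pc) = 5 log₁₀(2.092) − 5 = -3.397
M = m − 5 log₁₀(d/10) = 10.78 + 3.397 = 14.177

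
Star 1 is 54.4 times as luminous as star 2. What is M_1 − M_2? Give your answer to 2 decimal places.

M_1 − M_2 ≈ -4.34

Pogson: ΔM = −2.5 log₁₀(ratio) = −2.5 log₁₀(54.4) = −2.5 × 1.7356 = -4.339
Star 1 is brighter, so it has the smaller magnitude: the difference is negative.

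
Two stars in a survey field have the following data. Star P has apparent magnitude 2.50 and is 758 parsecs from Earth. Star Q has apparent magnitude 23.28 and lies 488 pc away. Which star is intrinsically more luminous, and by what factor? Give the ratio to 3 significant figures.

Star P is more luminous, by a factor of 4.95×10^8.

Star P: M = m − 5 log₁₀ d + 5 = 2.50 − 5·2.8797 + 5 = -6.898
Star Q: M = m − 5 log₁₀ d + 5 = 23.28 − 5·2.6884 + 5 = 14.838
ΔM = M_P − M_Q = -6.898 − (14.838) = -21.736; smaller M is more luminous → Star P.
L ratio = 10^(0.4 |ΔM|) = 10^8.694 = 4.949×10^8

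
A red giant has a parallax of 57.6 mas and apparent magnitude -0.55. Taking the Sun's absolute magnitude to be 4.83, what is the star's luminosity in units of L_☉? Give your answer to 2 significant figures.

d = 1/p = 1000/57.6 mas = 17.36 pc
M = m − 5 log₁₀ d + 5 = -0.55 − 5·1.2396 + 5 = -1.748
M − M_☉ = -1.748 − 4.83 = -6.578
L/L_☉ = 10^(−0.4 × -6.578) = 427.7

L/L_☉ ≈ 430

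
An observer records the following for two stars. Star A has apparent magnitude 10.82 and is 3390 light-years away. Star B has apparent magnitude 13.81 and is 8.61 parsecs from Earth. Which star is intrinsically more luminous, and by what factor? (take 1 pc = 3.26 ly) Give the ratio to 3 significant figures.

Star A is more luminous, by a factor of 229000.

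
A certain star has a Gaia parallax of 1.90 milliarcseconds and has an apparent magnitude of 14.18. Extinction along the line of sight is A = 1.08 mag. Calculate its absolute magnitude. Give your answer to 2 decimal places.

M ≈ 4.49

p = 1.90 mas = 1.90×10^-3″ → d = 1/p = 526.3 pc
5 log₁₀(d/10 pc) = 5 log₁₀(526.3) − 5 = 8.606
M = m − 5 log₁₀(d/10) − A = 14.18 − 8.606 − 1.08 = 4.494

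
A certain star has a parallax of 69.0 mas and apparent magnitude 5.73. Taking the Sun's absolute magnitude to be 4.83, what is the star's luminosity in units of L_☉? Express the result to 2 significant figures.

L/L_☉ ≈ 0.92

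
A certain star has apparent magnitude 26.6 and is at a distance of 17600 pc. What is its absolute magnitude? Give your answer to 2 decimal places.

M ≈ 10.37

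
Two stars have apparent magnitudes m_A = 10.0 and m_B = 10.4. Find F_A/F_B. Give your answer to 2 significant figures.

F_A/F_B ≈ 1.4

Magnitude difference = -0.4
Flux ratio = 10^(−0.4 Δm) = 10^(−0.4 × -0.4) = 10^0.160 = 1.445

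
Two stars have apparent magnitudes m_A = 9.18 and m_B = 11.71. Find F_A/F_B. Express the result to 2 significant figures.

Δm = 9.18 − (11.71) = -2.53
Flux ratio = 10^(−0.4 Δm) = 10^(−0.4 × -2.53) = 10^1.012 = 10.28

F_A/F_B ≈ 10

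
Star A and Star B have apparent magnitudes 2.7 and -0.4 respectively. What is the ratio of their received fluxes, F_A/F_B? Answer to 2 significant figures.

F_A/F_B ≈ 0.058

Magnitude difference = 3.1
Flux ratio = 10^(−0.4 Δm) = 10^(−0.4 × 3.1) = 10^-1.240 = 0.05754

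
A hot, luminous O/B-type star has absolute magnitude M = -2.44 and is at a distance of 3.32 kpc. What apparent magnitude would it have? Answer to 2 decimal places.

d = 3.32 kpc = 3320 pc
m = M + 5 log₁₀ d − 5 = -2.44 + 5·3.5211 − 5 = 10.166

m ≈ 10.17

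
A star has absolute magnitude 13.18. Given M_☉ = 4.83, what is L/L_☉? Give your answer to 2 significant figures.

L/L_☉ ≈ 4.6×10^-4

M − M_☉ = 13.18 − 4.83 = 8.350
L/L_☉ = 10^(−0.4 (M − M_☉)) = 10^-3.340 = 4.571×10^-4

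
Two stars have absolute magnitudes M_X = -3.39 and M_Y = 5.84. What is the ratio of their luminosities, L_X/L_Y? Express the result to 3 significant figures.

ΔM = M_X − M_Y = -9.23
L_X/L_Y = 10^(−0.4 ΔM) = 10^3.692 = 4920

L_X/L_Y ≈ 4920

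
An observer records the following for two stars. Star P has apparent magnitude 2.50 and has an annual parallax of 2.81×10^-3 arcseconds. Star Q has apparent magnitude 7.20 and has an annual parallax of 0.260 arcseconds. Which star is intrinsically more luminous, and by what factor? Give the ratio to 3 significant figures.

Star P is more luminous, by a factor of 649000.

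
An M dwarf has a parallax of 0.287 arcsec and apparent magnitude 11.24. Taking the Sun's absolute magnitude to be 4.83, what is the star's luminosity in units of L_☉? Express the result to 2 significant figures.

d = 1/p = 1/0.287″ = 3.484 pc
M = m − 5 log₁₀ d + 5 = 11.24 − 5·0.5421 + 5 = 13.529
M − M_☉ = 13.529 − 4.83 = 8.699
L/L_☉ = 10^(−0.4 × 8.699) = 3.313×10^-4

L/L_☉ ≈ 3.3×10^-4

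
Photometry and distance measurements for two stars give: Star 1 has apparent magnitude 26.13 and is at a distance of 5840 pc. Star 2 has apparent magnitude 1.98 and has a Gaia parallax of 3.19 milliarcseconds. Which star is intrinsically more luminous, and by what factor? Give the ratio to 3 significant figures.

Star 1: M = m − 5 log₁₀ d + 5 = 26.13 − 5·3.7664 + 5 = 12.298
Star 2: p = 3.19 mas = 3.19×10^-3″ → d = 1/p = 313.5 pc
Star 2: M = m − 5 log₁₀ d + 5 = 1.98 − 5·2.4962 + 5 = -5.501
ΔM = M_1 − M_2 = 12.298 − (-5.501) = 17.799; smaller M is more luminous → Star 2.
L ratio = 10^(0.4 |ΔM|) = 10^7.120 = 1.317×10^7

Star 2 is more luminous, by a factor of 1.32×10^7.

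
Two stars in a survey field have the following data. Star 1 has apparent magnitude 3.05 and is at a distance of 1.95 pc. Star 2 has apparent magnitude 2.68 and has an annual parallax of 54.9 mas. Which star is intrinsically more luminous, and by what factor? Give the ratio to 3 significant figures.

Star 2 is more luminous, by a factor of 123.

Star 1: M = m − 5 log₁₀ d + 5 = 3.05 − 5·0.2900 + 5 = 6.600
Star 2: p = 54.9 mas = 0.0549″ → d = 1/p = 18.21 pc
Star 2: M = m − 5 log₁₀ d + 5 = 2.68 − 5·1.2604 + 5 = 1.378
ΔM = M_1 − M_2 = 6.600 − (1.378) = 5.222; smaller M is more luminous → Star 2.
L ratio = 10^(0.4 |ΔM|) = 10^2.089 = 122.7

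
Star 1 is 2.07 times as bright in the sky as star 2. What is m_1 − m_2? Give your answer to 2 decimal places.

m_1 − m_2 ≈ -0.79

Pogson: Δm = −2.5 log₁₀(ratio) = −2.5 log₁₀(2.07) = −2.5 × 0.3160 = -0.790
Star 1 is brighter, so it has the smaller magnitude: the difference is negative.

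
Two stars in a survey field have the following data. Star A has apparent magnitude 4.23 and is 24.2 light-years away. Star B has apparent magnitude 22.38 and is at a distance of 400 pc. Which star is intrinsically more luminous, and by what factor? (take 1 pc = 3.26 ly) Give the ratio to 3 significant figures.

Star A is more luminous, by a factor of 6270.

Star A: d = 24.2 ly / 3.26 = 7.423 pc
Star A: M = m − 5 log₁₀ d + 5 = 4.23 − 5·0.8706 + 5 = 4.877
Star B: M = m − 5 log₁₀ d + 5 = 22.38 − 5·2.6021 + 5 = 14.370
ΔM = M_A − M_B = 4.877 − (14.370) = -9.493; smaller M is more luminous → Star A.
L ratio = 10^(0.4 |ΔM|) = 10^3.797 = 6267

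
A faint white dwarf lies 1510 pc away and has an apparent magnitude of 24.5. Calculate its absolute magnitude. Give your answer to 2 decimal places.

M ≈ 13.61

5 log₁₀(d/10 pc) = 5 log₁₀(1510) − 5 = 10.895
M = m − 5 log₁₀(d/10) = 24.5 − 10.895 = 13.605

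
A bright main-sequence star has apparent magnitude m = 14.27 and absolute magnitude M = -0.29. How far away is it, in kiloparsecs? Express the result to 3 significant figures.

μ = m − M = 14.560
m − M = 5 log₁₀ d − 5
log₁₀ d = (m − M)/5 + 1 = 3.9120
d = 10^3.9120 = 8166 pc
= 8.166 kpc

d ≈ 8.17 kpc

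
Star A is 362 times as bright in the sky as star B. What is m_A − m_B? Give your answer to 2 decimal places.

Pogson: Δm = −2.5 log₁₀(ratio) = −2.5 log₁₀(362) = −2.5 × 2.5587 = -6.397
Star A is brighter, so it has the smaller magnitude: the difference is negative.

m_A − m_B ≈ -6.40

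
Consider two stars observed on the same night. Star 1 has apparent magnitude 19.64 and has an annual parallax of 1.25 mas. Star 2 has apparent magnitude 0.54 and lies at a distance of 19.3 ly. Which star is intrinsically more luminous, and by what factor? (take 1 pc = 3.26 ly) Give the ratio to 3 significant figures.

Star 1: p = 1.25 mas = 1.25×10^-3″ → d = 1/p = 800.0 pc
Star 1: M = m − 5 log₁₀ d + 5 = 19.64 − 5·2.9031 + 5 = 10.125
Star 2: d = 19.3 ly / 3.26 = 5.920 pc
Star 2: M = m − 5 log₁₀ d + 5 = 0.54 − 5·0.7723 + 5 = 1.678
ΔM = M_1 − M_2 = 10.125 − (1.678) = 8.446; smaller M is more luminous → Star 2.
L ratio = 10^(0.4 |ΔM|) = 10^3.378 = 2391

Star 2 is more luminous, by a factor of 2390.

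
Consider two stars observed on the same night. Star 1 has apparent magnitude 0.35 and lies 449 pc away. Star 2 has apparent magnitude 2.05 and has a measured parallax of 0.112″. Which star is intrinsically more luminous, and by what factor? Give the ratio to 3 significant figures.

Star 1: M = m − 5 log₁₀ d + 5 = 0.35 − 5·2.6522 + 5 = -7.911
Star 2: d = 1/p = 1/0.112″ = 8.929 pc
Star 2: M = m − 5 log₁₀ d + 5 = 2.05 − 5·0.9508 + 5 = 2.296
ΔM = M_1 − M_2 = -7.911 − (2.296) = -10.207; smaller M is more luminous → Star 1.
L ratio = 10^(0.4 |ΔM|) = 10^4.083 = 12100

Star 1 is more luminous, by a factor of 12100.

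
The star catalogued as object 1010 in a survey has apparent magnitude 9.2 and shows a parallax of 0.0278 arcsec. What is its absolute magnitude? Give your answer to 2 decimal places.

d = 1/p = 1/0.0278″ = 35.97 pc
5 log₁₀(d/10 pc) = 5 log₁₀(35.97) − 5 = 2.780
M = m − 5 log₁₀(d/10) = 9.2 − 2.780 = 6.420

M ≈ 6.42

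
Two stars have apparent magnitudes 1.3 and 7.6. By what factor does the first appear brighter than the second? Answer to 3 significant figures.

331

Δm = 1.3 − (7.6) = -6.3
Flux ratio = 10^(−0.4 Δm) = 10^(−0.4 × -6.3) = 10^2.520 = 331.1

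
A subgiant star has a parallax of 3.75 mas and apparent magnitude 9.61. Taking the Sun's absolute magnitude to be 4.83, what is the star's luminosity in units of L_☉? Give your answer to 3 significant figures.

d = 1/p = 1000/3.75 mas = 266.7 pc
M = m − 5 log₁₀ d + 5 = 9.61 − 5·2.4260 + 5 = 2.480
M − M_☉ = 2.480 − 4.83 = -2.350
L/L_☉ = 10^(−0.4 × -2.350) = 8.708

L/L_☉ ≈ 8.71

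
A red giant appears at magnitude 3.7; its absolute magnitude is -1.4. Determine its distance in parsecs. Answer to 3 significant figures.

d ≈ 105 pc

μ = m − M = 5.100
m − M = 5 log₁₀ d − 5
log₁₀ d = (m − M)/5 + 1 = 2.0200
d = 10^2.0200 = 104.7 pc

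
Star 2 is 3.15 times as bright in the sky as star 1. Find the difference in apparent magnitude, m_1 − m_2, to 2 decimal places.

Pogson: Δm = −2.5 log₁₀(ratio) = −2.5 log₁₀(3.15) = −2.5 × 0.4983 = -1.246
Star 2 is brighter so has the smaller magnitude: m_1 − m_2 is positive.

m_1 − m_2 ≈ 1.25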